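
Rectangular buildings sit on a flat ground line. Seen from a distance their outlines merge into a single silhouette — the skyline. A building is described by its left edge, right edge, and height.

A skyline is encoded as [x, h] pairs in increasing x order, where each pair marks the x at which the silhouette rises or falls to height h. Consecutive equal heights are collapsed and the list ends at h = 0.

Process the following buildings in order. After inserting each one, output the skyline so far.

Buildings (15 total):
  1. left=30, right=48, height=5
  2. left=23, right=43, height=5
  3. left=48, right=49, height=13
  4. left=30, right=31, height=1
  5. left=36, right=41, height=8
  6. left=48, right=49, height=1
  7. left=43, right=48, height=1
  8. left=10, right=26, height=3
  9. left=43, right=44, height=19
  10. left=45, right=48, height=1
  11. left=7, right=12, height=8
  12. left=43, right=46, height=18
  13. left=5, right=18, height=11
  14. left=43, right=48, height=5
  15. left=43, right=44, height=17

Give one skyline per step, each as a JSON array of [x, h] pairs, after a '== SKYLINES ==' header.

== SKYLINES ==
[[30,5],[48,0]]
[[23,5],[48,0]]
[[23,5],[48,13],[49,0]]
[[23,5],[48,13],[49,0]]
[[23,5],[36,8],[41,5],[48,13],[49,0]]
[[23,5],[36,8],[41,5],[48,13],[49,0]]
[[23,5],[36,8],[41,5],[48,13],[49,0]]
[[10,3],[23,5],[36,8],[41,5],[48,13],[49,0]]
[[10,3],[23,5],[36,8],[41,5],[43,19],[44,5],[48,13],[49,0]]
[[10,3],[23,5],[36,8],[41,5],[43,19],[44,5],[48,13],[49,0]]
[[7,8],[12,3],[23,5],[36,8],[41,5],[43,19],[44,5],[48,13],[49,0]]
[[7,8],[12,3],[23,5],[36,8],[41,5],[43,19],[44,18],[46,5],[48,13],[49,0]]
[[5,11],[18,3],[23,5],[36,8],[41,5],[43,19],[44,18],[46,5],[48,13],[49,0]]
[[5,11],[18,3],[23,5],[36,8],[41,5],[43,19],[44,18],[46,5],[48,13],[49,0]]
[[5,11],[18,3],[23,5],[36,8],[41,5],[43,19],[44,18],[46,5],[48,13],[49,0]]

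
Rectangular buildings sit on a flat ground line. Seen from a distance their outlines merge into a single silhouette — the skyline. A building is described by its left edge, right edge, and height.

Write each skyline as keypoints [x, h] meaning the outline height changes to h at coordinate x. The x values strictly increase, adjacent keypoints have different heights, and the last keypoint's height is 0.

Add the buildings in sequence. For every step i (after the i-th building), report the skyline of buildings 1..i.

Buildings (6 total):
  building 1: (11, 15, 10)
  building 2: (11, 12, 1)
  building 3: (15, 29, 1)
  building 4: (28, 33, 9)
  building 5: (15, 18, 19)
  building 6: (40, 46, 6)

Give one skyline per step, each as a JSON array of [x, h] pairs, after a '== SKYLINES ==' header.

== SKYLINES ==
[[11,10],[15,0]]
[[11,10],[15,0]]
[[11,10],[15,1],[29,0]]
[[11,10],[15,1],[28,9],[33,0]]
[[11,10],[15,19],[18,1],[28,9],[33,0]]
[[11,10],[15,19],[18,1],[28,9],[33,0],[40,6],[46,0]]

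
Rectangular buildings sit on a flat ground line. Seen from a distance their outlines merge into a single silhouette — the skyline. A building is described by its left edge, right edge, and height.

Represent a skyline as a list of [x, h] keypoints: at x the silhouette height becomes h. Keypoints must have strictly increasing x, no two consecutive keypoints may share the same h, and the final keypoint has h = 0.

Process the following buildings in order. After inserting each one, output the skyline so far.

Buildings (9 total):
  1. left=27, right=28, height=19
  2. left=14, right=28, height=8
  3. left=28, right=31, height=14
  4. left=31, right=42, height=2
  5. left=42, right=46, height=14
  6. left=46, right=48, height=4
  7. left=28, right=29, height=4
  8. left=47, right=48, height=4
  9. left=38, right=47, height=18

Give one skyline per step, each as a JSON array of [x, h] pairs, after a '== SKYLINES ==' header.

== SKYLINES ==
[[27,19],[28,0]]
[[14,8],[27,19],[28,0]]
[[14,8],[27,19],[28,14],[31,0]]
[[14,8],[27,19],[28,14],[31,2],[42,0]]
[[14,8],[27,19],[28,14],[31,2],[42,14],[46,0]]
[[14,8],[27,19],[28,14],[31,2],[42,14],[46,4],[48,0]]
[[14,8],[27,19],[28,14],[31,2],[42,14],[46,4],[48,0]]
[[14,8],[27,19],[28,14],[31,2],[42,14],[46,4],[48,0]]
[[14,8],[27,19],[28,14],[31,2],[38,18],[47,4],[48,0]]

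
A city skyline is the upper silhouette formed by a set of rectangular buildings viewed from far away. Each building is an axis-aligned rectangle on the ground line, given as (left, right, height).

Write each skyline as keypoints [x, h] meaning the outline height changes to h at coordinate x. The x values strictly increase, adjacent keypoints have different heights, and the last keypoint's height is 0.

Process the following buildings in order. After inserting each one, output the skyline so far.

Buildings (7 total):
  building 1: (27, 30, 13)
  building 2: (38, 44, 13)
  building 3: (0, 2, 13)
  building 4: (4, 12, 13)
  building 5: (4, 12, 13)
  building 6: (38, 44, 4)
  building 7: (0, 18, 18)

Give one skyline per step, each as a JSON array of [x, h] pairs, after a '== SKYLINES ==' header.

== SKYLINES ==
[[27,13],[30,0]]
[[27,13],[30,0],[38,13],[44,0]]
[[0,13],[2,0],[27,13],[30,0],[38,13],[44,0]]
[[0,13],[2,0],[4,13],[12,0],[27,13],[30,0],[38,13],[44,0]]
[[0,13],[2,0],[4,13],[12,0],[27,13],[30,0],[38,13],[44,0]]
[[0,13],[2,0],[4,13],[12,0],[27,13],[30,0],[38,13],[44,0]]
[[0,18],[18,0],[27,13],[30,0],[38,13],[44,0]]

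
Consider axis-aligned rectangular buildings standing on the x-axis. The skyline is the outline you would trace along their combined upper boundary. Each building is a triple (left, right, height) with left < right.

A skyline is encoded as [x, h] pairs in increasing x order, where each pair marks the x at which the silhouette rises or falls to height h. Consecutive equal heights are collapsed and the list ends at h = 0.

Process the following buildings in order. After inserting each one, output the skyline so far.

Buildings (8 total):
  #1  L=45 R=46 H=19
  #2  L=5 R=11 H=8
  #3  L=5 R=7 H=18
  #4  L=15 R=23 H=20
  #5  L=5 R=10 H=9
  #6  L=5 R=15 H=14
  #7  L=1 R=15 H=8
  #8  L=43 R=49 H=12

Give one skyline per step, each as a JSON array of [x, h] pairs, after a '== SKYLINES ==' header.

== SKYLINES ==
[[45,19],[46,0]]
[[5,8],[11,0],[45,19],[46,0]]
[[5,18],[7,8],[11,0],[45,19],[46,0]]
[[5,18],[7,8],[11,0],[15,20],[23,0],[45,19],[46,0]]
[[5,18],[7,9],[10,8],[11,0],[15,20],[23,0],[45,19],[46,0]]
[[5,18],[7,14],[15,20],[23,0],[45,19],[46,0]]
[[1,8],[5,18],[7,14],[15,20],[23,0],[45,19],[46,0]]
[[1,8],[5,18],[7,14],[15,20],[23,0],[43,12],[45,19],[46,12],[49,0]]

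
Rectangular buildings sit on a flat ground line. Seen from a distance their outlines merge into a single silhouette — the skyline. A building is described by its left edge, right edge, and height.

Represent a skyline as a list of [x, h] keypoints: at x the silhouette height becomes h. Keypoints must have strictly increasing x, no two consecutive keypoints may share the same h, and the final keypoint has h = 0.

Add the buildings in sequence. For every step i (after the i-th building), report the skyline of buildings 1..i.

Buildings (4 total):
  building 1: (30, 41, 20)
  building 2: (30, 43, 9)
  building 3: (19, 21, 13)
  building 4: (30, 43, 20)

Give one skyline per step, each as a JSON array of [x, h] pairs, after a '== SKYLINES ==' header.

== SKYLINES ==
[[30,20],[41,0]]
[[30,20],[41,9],[43,0]]
[[19,13],[21,0],[30,20],[41,9],[43,0]]
[[19,13],[21,0],[30,20],[43,0]]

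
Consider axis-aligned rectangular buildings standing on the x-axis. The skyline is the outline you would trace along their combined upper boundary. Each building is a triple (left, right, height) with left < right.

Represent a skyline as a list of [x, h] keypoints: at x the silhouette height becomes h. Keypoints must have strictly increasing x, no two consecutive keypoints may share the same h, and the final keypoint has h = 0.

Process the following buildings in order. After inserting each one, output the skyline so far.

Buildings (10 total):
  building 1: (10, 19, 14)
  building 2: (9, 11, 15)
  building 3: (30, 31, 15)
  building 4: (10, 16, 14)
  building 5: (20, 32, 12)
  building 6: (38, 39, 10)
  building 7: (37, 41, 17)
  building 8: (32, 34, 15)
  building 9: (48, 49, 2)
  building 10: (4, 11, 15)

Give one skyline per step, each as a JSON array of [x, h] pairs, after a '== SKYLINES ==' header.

== SKYLINES ==
[[10,14],[19,0]]
[[9,15],[11,14],[19,0]]
[[9,15],[11,14],[19,0],[30,15],[31,0]]
[[9,15],[11,14],[19,0],[30,15],[31,0]]
[[9,15],[11,14],[19,0],[20,12],[30,15],[31,12],[32,0]]
[[9,15],[11,14],[19,0],[20,12],[30,15],[31,12],[32,0],[38,10],[39,0]]
[[9,15],[11,14],[19,0],[20,12],[30,15],[31,12],[32,0],[37,17],[41,0]]
[[9,15],[11,14],[19,0],[20,12],[30,15],[31,12],[32,15],[34,0],[37,17],[41,0]]
[[9,15],[11,14],[19,0],[20,12],[30,15],[31,12],[32,15],[34,0],[37,17],[41,0],[48,2],[49,0]]
[[4,15],[11,14],[19,0],[20,12],[30,15],[31,12],[32,15],[34,0],[37,17],[41,0],[48,2],[49,0]]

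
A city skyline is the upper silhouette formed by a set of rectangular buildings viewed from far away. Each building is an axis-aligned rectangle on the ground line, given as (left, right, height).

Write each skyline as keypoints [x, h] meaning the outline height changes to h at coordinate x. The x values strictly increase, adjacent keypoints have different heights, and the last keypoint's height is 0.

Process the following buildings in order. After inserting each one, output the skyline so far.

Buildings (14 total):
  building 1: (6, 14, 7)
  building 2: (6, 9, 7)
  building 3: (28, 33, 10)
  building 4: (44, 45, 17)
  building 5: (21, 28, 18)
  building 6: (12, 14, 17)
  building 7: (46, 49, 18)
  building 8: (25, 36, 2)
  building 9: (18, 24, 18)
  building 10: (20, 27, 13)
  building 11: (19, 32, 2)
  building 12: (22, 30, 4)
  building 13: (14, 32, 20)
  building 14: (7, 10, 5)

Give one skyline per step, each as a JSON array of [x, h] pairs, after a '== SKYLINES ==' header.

== SKYLINES ==
[[6,7],[14,0]]
[[6,7],[14,0]]
[[6,7],[14,0],[28,10],[33,0]]
[[6,7],[14,0],[28,10],[33,0],[44,17],[45,0]]
[[6,7],[14,0],[21,18],[28,10],[33,0],[44,17],[45,0]]
[[6,7],[12,17],[14,0],[21,18],[28,10],[33,0],[44,17],[45,0]]
[[6,7],[12,17],[14,0],[21,18],[28,10],[33,0],[44,17],[45,0],[46,18],[49,0]]
[[6,7],[12,17],[14,0],[21,18],[28,10],[33,2],[36,0],[44,17],[45,0],[46,18],[49,0]]
[[6,7],[12,17],[14,0],[18,18],[28,10],[33,2],[36,0],[44,17],[45,0],[46,18],[49,0]]
[[6,7],[12,17],[14,0],[18,18],[28,10],[33,2],[36,0],[44,17],[45,0],[46,18],[49,0]]
[[6,7],[12,17],[14,0],[18,18],[28,10],[33,2],[36,0],[44,17],[45,0],[46,18],[49,0]]
[[6,7],[12,17],[14,0],[18,18],[28,10],[33,2],[36,0],[44,17],[45,0],[46,18],[49,0]]
[[6,7],[12,17],[14,20],[32,10],[33,2],[36,0],[44,17],[45,0],[46,18],[49,0]]
[[6,7],[12,17],[14,20],[32,10],[33,2],[36,0],[44,17],[45,0],[46,18],[49,0]]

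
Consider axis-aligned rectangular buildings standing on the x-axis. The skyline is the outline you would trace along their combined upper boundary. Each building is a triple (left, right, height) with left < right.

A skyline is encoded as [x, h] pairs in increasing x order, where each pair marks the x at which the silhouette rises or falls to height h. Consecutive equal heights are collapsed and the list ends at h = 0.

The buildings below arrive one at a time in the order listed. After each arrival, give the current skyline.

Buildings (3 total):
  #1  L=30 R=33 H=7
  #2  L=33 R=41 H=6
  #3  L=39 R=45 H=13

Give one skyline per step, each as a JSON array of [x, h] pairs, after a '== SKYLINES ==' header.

== SKYLINES ==
[[30,7],[33,0]]
[[30,7],[33,6],[41,0]]
[[30,7],[33,6],[39,13],[45,0]]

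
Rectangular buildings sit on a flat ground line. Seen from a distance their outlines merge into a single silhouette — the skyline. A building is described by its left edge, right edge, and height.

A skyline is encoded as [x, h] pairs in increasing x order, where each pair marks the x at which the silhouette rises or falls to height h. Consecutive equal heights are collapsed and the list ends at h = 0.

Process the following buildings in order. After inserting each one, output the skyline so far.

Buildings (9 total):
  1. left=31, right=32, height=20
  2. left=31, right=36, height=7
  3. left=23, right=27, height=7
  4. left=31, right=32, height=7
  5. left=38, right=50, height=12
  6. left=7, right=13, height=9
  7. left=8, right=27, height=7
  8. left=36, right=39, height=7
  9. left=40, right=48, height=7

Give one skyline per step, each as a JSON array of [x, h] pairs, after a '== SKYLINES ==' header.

== SKYLINES ==
[[31,20],[32,0]]
[[31,20],[32,7],[36,0]]
[[23,7],[27,0],[31,20],[32,7],[36,0]]
[[23,7],[27,0],[31,20],[32,7],[36,0]]
[[23,7],[27,0],[31,20],[32,7],[36,0],[38,12],[50,0]]
[[7,9],[13,0],[23,7],[27,0],[31,20],[32,7],[36,0],[38,12],[50,0]]
[[7,9],[13,7],[27,0],[31,20],[32,7],[36,0],[38,12],[50,0]]
[[7,9],[13,7],[27,0],[31,20],[32,7],[38,12],[50,0]]
[[7,9],[13,7],[27,0],[31,20],[32,7],[38,12],[50,0]]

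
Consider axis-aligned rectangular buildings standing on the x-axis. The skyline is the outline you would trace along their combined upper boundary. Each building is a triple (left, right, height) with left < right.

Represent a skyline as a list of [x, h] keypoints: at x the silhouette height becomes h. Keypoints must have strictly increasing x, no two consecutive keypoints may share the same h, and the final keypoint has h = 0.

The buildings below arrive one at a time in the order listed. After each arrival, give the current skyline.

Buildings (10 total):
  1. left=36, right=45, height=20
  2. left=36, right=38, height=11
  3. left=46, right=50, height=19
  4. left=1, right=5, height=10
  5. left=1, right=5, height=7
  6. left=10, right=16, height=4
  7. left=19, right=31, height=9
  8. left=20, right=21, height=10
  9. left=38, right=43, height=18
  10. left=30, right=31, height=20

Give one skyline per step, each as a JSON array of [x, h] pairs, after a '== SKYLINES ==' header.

== SKYLINES ==
[[36,20],[45,0]]
[[36,20],[45,0]]
[[36,20],[45,0],[46,19],[50,0]]
[[1,10],[5,0],[36,20],[45,0],[46,19],[50,0]]
[[1,10],[5,0],[36,20],[45,0],[46,19],[50,0]]
[[1,10],[5,0],[10,4],[16,0],[36,20],[45,0],[46,19],[50,0]]
[[1,10],[5,0],[10,4],[16,0],[19,9],[31,0],[36,20],[45,0],[46,19],[50,0]]
[[1,10],[5,0],[10,4],[16,0],[19,9],[20,10],[21,9],[31,0],[36,20],[45,0],[46,19],[50,0]]
[[1,10],[5,0],[10,4],[16,0],[19,9],[20,10],[21,9],[31,0],[36,20],[45,0],[46,19],[50,0]]
[[1,10],[5,0],[10,4],[16,0],[19,9],[20,10],[21,9],[30,20],[31,0],[36,20],[45,0],[46,19],[50,0]]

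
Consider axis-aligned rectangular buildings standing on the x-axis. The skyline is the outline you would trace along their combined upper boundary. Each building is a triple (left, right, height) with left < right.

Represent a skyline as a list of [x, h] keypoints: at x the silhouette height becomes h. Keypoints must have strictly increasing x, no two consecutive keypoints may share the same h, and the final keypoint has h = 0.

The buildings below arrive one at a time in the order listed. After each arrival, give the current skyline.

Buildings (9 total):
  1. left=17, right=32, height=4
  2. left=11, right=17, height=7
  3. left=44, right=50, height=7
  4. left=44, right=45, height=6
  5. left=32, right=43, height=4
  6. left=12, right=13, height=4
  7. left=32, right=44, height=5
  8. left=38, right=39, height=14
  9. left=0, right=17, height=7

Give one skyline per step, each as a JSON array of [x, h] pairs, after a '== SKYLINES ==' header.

== SKYLINES ==
[[17,4],[32,0]]
[[11,7],[17,4],[32,0]]
[[11,7],[17,4],[32,0],[44,7],[50,0]]
[[11,7],[17,4],[32,0],[44,7],[50,0]]
[[11,7],[17,4],[43,0],[44,7],[50,0]]
[[11,7],[17,4],[43,0],[44,7],[50,0]]
[[11,7],[17,4],[32,5],[44,7],[50,0]]
[[11,7],[17,4],[32,5],[38,14],[39,5],[44,7],[50,0]]
[[0,7],[17,4],[32,5],[38,14],[39,5],[44,7],[50,0]]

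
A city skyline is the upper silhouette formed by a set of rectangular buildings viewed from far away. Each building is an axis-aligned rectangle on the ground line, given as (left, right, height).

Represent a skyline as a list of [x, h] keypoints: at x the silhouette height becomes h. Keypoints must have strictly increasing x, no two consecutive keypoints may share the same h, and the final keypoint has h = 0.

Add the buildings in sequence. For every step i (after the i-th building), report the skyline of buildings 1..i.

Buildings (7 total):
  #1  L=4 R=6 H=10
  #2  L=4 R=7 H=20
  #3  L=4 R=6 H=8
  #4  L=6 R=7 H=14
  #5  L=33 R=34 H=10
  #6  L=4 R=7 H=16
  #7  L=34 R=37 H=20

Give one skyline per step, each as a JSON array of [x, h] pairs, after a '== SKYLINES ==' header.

== SKYLINES ==
[[4,10],[6,0]]
[[4,20],[7,0]]
[[4,20],[7,0]]
[[4,20],[7,0]]
[[4,20],[7,0],[33,10],[34,0]]
[[4,20],[7,0],[33,10],[34,0]]
[[4,20],[7,0],[33,10],[34,20],[37,0]]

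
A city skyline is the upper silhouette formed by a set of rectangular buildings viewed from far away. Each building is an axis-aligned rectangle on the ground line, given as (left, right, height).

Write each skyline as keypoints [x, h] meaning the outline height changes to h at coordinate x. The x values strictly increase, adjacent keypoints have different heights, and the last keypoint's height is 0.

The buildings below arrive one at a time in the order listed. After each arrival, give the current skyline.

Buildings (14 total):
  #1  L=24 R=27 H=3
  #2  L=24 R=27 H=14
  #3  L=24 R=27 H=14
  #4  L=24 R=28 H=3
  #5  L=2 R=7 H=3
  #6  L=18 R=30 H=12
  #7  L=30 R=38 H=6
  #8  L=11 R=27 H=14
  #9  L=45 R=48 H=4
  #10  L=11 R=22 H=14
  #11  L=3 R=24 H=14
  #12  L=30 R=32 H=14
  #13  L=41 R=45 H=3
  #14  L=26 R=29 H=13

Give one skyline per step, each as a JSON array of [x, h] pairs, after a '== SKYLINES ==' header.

== SKYLINES ==
[[24,3],[27,0]]
[[24,14],[27,0]]
[[24,14],[27,0]]
[[24,14],[27,3],[28,0]]
[[2,3],[7,0],[24,14],[27,3],[28,0]]
[[2,3],[7,0],[18,12],[24,14],[27,12],[30,0]]
[[2,3],[7,0],[18,12],[24,14],[27,12],[30,6],[38,0]]
[[2,3],[7,0],[11,14],[27,12],[30,6],[38,0]]
[[2,3],[7,0],[11,14],[27,12],[30,6],[38,0],[45,4],[48,0]]
[[2,3],[7,0],[11,14],[27,12],[30,6],[38,0],[45,4],[48,0]]
[[2,3],[3,14],[27,12],[30,6],[38,0],[45,4],[48,0]]
[[2,3],[3,14],[27,12],[30,14],[32,6],[38,0],[45,4],[48,0]]
[[2,3],[3,14],[27,12],[30,14],[32,6],[38,0],[41,3],[45,4],[48,0]]
[[2,3],[3,14],[27,13],[29,12],[30,14],[32,6],[38,0],[41,3],[45,4],[48,0]]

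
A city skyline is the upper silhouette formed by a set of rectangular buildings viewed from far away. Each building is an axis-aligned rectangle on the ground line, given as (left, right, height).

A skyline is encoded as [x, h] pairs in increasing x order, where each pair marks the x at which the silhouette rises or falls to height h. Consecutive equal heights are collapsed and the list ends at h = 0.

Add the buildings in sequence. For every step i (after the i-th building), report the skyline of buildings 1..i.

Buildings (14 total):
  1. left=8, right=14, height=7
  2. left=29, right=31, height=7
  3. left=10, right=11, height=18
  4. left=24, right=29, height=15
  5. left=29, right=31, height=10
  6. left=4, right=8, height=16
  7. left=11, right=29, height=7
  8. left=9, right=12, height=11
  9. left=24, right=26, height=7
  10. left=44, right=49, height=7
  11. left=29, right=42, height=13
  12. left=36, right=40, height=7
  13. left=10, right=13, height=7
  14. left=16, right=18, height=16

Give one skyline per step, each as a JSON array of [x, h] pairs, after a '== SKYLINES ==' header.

== SKYLINES ==
[[8,7],[14,0]]
[[8,7],[14,0],[29,7],[31,0]]
[[8,7],[10,18],[11,7],[14,0],[29,7],[31,0]]
[[8,7],[10,18],[11,7],[14,0],[24,15],[29,7],[31,0]]
[[8,7],[10,18],[11,7],[14,0],[24,15],[29,10],[31,0]]
[[4,16],[8,7],[10,18],[11,7],[14,0],[24,15],[29,10],[31,0]]
[[4,16],[8,7],[10,18],[11,7],[24,15],[29,10],[31,0]]
[[4,16],[8,7],[9,11],[10,18],[11,11],[12,7],[24,15],[29,10],[31,0]]
[[4,16],[8,7],[9,11],[10,18],[11,11],[12,7],[24,15],[29,10],[31,0]]
[[4,16],[8,7],[9,11],[10,18],[11,11],[12,7],[24,15],[29,10],[31,0],[44,7],[49,0]]
[[4,16],[8,7],[9,11],[10,18],[11,11],[12,7],[24,15],[29,13],[42,0],[44,7],[49,0]]
[[4,16],[8,7],[9,11],[10,18],[11,11],[12,7],[24,15],[29,13],[42,0],[44,7],[49,0]]
[[4,16],[8,7],[9,11],[10,18],[11,11],[12,7],[24,15],[29,13],[42,0],[44,7],[49,0]]
[[4,16],[8,7],[9,11],[10,18],[11,11],[12,7],[16,16],[18,7],[24,15],[29,13],[42,0],[44,7],[49,0]]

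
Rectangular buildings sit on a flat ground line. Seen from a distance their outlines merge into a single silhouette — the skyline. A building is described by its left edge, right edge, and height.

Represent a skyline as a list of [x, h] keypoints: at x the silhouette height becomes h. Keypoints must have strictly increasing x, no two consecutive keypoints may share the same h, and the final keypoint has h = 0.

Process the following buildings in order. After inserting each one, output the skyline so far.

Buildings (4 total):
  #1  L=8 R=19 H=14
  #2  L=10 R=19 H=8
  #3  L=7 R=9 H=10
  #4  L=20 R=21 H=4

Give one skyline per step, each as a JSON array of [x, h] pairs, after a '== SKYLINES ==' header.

== SKYLINES ==
[[8,14],[19,0]]
[[8,14],[19,0]]
[[7,10],[8,14],[19,0]]
[[7,10],[8,14],[19,0],[20,4],[21,0]]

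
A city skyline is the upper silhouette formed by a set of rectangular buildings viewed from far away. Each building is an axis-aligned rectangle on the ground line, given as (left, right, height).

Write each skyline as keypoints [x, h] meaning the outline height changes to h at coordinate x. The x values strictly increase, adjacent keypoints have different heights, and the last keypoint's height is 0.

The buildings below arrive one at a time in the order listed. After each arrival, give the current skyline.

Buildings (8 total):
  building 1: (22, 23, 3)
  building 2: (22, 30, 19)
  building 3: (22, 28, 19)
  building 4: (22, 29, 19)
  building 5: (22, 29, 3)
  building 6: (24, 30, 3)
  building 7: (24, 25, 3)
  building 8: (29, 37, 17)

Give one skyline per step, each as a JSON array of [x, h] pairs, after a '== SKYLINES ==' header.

== SKYLINES ==
[[22,3],[23,0]]
[[22,19],[30,0]]
[[22,19],[30,0]]
[[22,19],[30,0]]
[[22,19],[30,0]]
[[22,19],[30,0]]
[[22,19],[30,0]]
[[22,19],[30,17],[37,0]]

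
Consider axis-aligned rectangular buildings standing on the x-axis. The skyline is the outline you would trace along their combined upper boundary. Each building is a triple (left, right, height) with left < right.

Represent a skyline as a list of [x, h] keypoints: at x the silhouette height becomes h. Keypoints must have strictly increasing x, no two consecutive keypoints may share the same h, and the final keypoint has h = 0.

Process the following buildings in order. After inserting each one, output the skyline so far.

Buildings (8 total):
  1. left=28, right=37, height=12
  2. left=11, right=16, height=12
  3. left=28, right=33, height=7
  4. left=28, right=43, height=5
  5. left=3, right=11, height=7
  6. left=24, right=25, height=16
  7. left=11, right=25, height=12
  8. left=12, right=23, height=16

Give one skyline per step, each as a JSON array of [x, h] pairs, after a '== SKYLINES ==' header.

== SKYLINES ==
[[28,12],[37,0]]
[[11,12],[16,0],[28,12],[37,0]]
[[11,12],[16,0],[28,12],[37,0]]
[[11,12],[16,0],[28,12],[37,5],[43,0]]
[[3,7],[11,12],[16,0],[28,12],[37,5],[43,0]]
[[3,7],[11,12],[16,0],[24,16],[25,0],[28,12],[37,5],[43,0]]
[[3,7],[11,12],[24,16],[25,0],[28,12],[37,5],[43,0]]
[[3,7],[11,12],[12,16],[23,12],[24,16],[25,0],[28,12],[37,5],[43,0]]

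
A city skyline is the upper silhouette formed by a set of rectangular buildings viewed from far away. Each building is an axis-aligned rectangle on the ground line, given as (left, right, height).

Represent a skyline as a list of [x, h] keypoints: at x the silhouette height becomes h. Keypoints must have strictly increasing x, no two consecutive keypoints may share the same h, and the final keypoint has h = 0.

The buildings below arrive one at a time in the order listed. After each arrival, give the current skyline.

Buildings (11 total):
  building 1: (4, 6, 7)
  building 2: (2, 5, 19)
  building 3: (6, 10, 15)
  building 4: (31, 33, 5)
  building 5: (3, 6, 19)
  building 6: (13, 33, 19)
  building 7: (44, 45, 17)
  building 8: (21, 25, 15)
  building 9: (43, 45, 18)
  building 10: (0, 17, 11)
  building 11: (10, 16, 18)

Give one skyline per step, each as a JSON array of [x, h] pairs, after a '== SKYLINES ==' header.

== SKYLINES ==
[[4,7],[6,0]]
[[2,19],[5,7],[6,0]]
[[2,19],[5,7],[6,15],[10,0]]
[[2,19],[5,7],[6,15],[10,0],[31,5],[33,0]]
[[2,19],[6,15],[10,0],[31,5],[33,0]]
[[2,19],[6,15],[10,0],[13,19],[33,0]]
[[2,19],[6,15],[10,0],[13,19],[33,0],[44,17],[45,0]]
[[2,19],[6,15],[10,0],[13,19],[33,0],[44,17],[45,0]]
[[2,19],[6,15],[10,0],[13,19],[33,0],[43,18],[45,0]]
[[0,11],[2,19],[6,15],[10,11],[13,19],[33,0],[43,18],[45,0]]
[[0,11],[2,19],[6,15],[10,18],[13,19],[33,0],[43,18],[45,0]]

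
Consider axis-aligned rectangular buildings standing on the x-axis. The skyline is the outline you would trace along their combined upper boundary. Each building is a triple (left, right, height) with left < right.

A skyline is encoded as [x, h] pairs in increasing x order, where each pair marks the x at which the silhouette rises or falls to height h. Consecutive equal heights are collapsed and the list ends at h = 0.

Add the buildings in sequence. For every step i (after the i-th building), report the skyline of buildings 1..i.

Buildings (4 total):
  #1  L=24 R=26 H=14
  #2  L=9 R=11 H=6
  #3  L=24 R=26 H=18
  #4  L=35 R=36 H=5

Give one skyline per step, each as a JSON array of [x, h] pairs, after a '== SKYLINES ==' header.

== SKYLINES ==
[[24,14],[26,0]]
[[9,6],[11,0],[24,14],[26,0]]
[[9,6],[11,0],[24,18],[26,0]]
[[9,6],[11,0],[24,18],[26,0],[35,5],[36,0]]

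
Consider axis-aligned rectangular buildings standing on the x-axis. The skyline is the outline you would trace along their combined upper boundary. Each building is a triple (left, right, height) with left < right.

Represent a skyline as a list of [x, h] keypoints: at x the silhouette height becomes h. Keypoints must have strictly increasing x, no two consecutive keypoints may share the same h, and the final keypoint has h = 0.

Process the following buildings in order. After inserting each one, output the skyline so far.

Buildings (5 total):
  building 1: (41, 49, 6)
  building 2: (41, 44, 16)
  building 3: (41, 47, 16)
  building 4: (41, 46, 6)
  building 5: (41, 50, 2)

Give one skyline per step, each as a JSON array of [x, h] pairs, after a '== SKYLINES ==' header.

== SKYLINES ==
[[41,6],[49,0]]
[[41,16],[44,6],[49,0]]
[[41,16],[47,6],[49,0]]
[[41,16],[47,6],[49,0]]
[[41,16],[47,6],[49,2],[50,0]]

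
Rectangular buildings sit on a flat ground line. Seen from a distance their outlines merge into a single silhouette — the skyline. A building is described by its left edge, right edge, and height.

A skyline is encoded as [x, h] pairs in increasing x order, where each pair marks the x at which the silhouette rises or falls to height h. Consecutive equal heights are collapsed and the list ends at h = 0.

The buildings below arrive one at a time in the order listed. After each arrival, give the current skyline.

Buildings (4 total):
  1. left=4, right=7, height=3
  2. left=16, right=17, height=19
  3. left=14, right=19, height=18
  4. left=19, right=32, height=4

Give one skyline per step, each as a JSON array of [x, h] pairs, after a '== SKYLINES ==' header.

== SKYLINES ==
[[4,3],[7,0]]
[[4,3],[7,0],[16,19],[17,0]]
[[4,3],[7,0],[14,18],[16,19],[17,18],[19,0]]
[[4,3],[7,0],[14,18],[16,19],[17,18],[19,4],[32,0]]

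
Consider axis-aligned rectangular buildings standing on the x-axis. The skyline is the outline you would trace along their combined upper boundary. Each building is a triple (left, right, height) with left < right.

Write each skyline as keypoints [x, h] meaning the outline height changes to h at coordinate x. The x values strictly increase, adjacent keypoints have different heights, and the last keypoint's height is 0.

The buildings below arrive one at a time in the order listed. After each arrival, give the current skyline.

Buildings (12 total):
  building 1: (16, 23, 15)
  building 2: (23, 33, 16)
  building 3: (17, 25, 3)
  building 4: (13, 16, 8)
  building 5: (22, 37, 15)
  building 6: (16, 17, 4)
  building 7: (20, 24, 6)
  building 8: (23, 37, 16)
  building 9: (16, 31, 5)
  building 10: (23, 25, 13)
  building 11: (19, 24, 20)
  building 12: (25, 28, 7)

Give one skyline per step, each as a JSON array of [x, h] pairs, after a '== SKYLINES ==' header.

== SKYLINES ==
[[16,15],[23,0]]
[[16,15],[23,16],[33,0]]
[[16,15],[23,16],[33,0]]
[[13,8],[16,15],[23,16],[33,0]]
[[13,8],[16,15],[23,16],[33,15],[37,0]]
[[13,8],[16,15],[23,16],[33,15],[37,0]]
[[13,8],[16,15],[23,16],[33,15],[37,0]]
[[13,8],[16,15],[23,16],[37,0]]
[[13,8],[16,15],[23,16],[37,0]]
[[13,8],[16,15],[23,16],[37,0]]
[[13,8],[16,15],[19,20],[24,16],[37,0]]
[[13,8],[16,15],[19,20],[24,16],[37,0]]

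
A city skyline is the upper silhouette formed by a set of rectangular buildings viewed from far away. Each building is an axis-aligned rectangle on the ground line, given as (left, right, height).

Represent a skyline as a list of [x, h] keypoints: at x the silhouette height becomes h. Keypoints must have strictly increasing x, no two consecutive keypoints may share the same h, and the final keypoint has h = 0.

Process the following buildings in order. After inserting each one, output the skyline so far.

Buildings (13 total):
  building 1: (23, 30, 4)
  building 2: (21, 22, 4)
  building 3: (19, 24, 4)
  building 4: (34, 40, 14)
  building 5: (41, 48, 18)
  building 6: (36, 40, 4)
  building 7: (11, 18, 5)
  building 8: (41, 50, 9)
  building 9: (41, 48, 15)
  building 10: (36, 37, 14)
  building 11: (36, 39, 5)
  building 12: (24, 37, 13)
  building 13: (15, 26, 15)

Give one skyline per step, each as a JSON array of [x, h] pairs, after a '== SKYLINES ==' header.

== SKYLINES ==
[[23,4],[30,0]]
[[21,4],[22,0],[23,4],[30,0]]
[[19,4],[30,0]]
[[19,4],[30,0],[34,14],[40,0]]
[[19,4],[30,0],[34,14],[40,0],[41,18],[48,0]]
[[19,4],[30,0],[34,14],[40,0],[41,18],[48,0]]
[[11,5],[18,0],[19,4],[30,0],[34,14],[40,0],[41,18],[48,0]]
[[11,5],[18,0],[19,4],[30,0],[34,14],[40,0],[41,18],[48,9],[50,0]]
[[11,5],[18,0],[19,4],[30,0],[34,14],[40,0],[41,18],[48,9],[50,0]]
[[11,5],[18,0],[19,4],[30,0],[34,14],[40,0],[41,18],[48,9],[50,0]]
[[11,5],[18,0],[19,4],[30,0],[34,14],[40,0],[41,18],[48,9],[50,0]]
[[11,5],[18,0],[19,4],[24,13],[34,14],[40,0],[41,18],[48,9],[50,0]]
[[11,5],[15,15],[26,13],[34,14],[40,0],[41,18],[48,9],[50,0]]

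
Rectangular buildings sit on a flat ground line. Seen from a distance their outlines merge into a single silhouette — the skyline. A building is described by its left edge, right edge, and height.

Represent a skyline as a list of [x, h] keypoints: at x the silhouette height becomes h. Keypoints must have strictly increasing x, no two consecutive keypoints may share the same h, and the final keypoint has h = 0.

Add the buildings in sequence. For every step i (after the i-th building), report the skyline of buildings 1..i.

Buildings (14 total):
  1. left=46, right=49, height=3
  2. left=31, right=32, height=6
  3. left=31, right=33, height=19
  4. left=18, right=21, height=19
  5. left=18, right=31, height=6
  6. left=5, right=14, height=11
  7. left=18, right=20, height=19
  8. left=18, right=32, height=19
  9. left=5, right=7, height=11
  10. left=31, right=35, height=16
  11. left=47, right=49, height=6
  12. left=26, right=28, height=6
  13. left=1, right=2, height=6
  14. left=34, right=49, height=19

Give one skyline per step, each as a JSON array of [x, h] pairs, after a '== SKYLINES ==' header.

== SKYLINES ==
[[46,3],[49,0]]
[[31,6],[32,0],[46,3],[49,0]]
[[31,19],[33,0],[46,3],[49,0]]
[[18,19],[21,0],[31,19],[33,0],[46,3],[49,0]]
[[18,19],[21,6],[31,19],[33,0],[46,3],[49,0]]
[[5,11],[14,0],[18,19],[21,6],[31,19],[33,0],[46,3],[49,0]]
[[5,11],[14,0],[18,19],[21,6],[31,19],[33,0],[46,3],[49,0]]
[[5,11],[14,0],[18,19],[33,0],[46,3],[49,0]]
[[5,11],[14,0],[18,19],[33,0],[46,3],[49,0]]
[[5,11],[14,0],[18,19],[33,16],[35,0],[46,3],[49,0]]
[[5,11],[14,0],[18,19],[33,16],[35,0],[46,3],[47,6],[49,0]]
[[5,11],[14,0],[18,19],[33,16],[35,0],[46,3],[47,6],[49,0]]
[[1,6],[2,0],[5,11],[14,0],[18,19],[33,16],[35,0],[46,3],[47,6],[49,0]]
[[1,6],[2,0],[5,11],[14,0],[18,19],[33,16],[34,19],[49,0]]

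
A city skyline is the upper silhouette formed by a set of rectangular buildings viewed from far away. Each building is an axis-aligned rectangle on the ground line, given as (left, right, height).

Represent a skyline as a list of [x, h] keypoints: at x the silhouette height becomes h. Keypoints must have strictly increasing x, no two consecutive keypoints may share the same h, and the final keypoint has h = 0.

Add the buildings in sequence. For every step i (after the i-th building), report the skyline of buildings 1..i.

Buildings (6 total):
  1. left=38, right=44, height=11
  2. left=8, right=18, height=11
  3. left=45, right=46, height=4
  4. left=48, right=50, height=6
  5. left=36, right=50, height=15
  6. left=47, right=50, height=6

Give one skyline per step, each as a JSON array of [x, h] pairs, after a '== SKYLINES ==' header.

== SKYLINES ==
[[38,11],[44,0]]
[[8,11],[18,0],[38,11],[44,0]]
[[8,11],[18,0],[38,11],[44,0],[45,4],[46,0]]
[[8,11],[18,0],[38,11],[44,0],[45,4],[46,0],[48,6],[50,0]]
[[8,11],[18,0],[36,15],[50,0]]
[[8,11],[18,0],[36,15],[50,0]]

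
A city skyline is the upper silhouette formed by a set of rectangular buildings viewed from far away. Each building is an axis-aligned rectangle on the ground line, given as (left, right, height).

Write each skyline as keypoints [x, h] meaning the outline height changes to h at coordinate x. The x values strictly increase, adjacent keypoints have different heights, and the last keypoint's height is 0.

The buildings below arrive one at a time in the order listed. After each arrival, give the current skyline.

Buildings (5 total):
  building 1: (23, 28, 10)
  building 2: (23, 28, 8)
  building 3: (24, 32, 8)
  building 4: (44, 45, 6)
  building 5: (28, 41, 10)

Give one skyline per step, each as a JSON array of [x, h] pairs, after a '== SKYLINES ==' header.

== SKYLINES ==
[[23,10],[28,0]]
[[23,10],[28,0]]
[[23,10],[28,8],[32,0]]
[[23,10],[28,8],[32,0],[44,6],[45,0]]
[[23,10],[41,0],[44,6],[45,0]]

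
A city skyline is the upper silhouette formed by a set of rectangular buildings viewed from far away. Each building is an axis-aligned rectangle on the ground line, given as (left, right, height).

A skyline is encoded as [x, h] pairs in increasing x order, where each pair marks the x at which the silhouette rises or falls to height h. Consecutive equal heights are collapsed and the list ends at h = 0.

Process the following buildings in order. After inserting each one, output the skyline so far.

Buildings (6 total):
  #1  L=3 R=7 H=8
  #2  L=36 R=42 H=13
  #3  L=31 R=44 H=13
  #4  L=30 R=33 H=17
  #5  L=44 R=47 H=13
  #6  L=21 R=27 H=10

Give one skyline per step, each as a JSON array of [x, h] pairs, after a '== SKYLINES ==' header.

== SKYLINES ==
[[3,8],[7,0]]
[[3,8],[7,0],[36,13],[42,0]]
[[3,8],[7,0],[31,13],[44,0]]
[[3,8],[7,0],[30,17],[33,13],[44,0]]
[[3,8],[7,0],[30,17],[33,13],[47,0]]
[[3,8],[7,0],[21,10],[27,0],[30,17],[33,13],[47,0]]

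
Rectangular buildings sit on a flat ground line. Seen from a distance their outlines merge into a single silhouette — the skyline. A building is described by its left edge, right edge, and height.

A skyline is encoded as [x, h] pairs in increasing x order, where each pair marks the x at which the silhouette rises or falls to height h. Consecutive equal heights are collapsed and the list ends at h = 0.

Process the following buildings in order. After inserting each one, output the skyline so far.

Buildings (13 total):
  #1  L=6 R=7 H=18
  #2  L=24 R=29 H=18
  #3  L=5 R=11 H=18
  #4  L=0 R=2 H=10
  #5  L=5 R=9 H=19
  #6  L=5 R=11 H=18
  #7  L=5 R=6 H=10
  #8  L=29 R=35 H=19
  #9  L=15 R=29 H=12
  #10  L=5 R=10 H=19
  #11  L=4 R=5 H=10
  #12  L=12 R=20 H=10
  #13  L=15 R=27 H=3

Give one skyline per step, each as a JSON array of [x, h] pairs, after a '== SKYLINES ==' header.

== SKYLINES ==
[[6,18],[7,0]]
[[6,18],[7,0],[24,18],[29,0]]
[[5,18],[11,0],[24,18],[29,0]]
[[0,10],[2,0],[5,18],[11,0],[24,18],[29,0]]
[[0,10],[2,0],[5,19],[9,18],[11,0],[24,18],[29,0]]
[[0,10],[2,0],[5,19],[9,18],[11,0],[24,18],[29,0]]
[[0,10],[2,0],[5,19],[9,18],[11,0],[24,18],[29,0]]
[[0,10],[2,0],[5,19],[9,18],[11,0],[24,18],[29,19],[35,0]]
[[0,10],[2,0],[5,19],[9,18],[11,0],[15,12],[24,18],[29,19],[35,0]]
[[0,10],[2,0],[5,19],[10,18],[11,0],[15,12],[24,18],[29,19],[35,0]]
[[0,10],[2,0],[4,10],[5,19],[10,18],[11,0],[15,12],[24,18],[29,19],[35,0]]
[[0,10],[2,0],[4,10],[5,19],[10,18],[11,0],[12,10],[15,12],[24,18],[29,19],[35,0]]
[[0,10],[2,0],[4,10],[5,19],[10,18],[11,0],[12,10],[15,12],[24,18],[29,19],[35,0]]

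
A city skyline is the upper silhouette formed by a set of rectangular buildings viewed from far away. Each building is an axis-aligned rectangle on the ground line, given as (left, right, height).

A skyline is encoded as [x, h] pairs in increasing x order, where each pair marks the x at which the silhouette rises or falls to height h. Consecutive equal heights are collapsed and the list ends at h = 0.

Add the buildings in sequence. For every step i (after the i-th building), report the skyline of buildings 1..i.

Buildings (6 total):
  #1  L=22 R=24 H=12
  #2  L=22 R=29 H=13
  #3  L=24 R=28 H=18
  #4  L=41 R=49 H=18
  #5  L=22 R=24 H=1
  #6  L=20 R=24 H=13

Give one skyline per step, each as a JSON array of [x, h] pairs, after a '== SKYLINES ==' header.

== SKYLINES ==
[[22,12],[24,0]]
[[22,13],[29,0]]
[[22,13],[24,18],[28,13],[29,0]]
[[22,13],[24,18],[28,13],[29,0],[41,18],[49,0]]
[[22,13],[24,18],[28,13],[29,0],[41,18],[49,0]]
[[20,13],[24,18],[28,13],[29,0],[41,18],[49,0]]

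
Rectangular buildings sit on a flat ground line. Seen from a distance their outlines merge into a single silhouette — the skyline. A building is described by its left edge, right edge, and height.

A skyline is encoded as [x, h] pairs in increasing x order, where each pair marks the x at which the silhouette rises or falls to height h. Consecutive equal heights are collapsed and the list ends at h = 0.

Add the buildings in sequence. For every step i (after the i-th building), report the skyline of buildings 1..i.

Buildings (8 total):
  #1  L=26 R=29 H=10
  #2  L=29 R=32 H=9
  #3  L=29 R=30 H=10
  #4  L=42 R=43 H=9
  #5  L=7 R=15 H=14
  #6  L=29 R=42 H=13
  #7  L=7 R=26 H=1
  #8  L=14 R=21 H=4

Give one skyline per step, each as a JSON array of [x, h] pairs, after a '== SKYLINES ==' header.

== SKYLINES ==
[[26,10],[29,0]]
[[26,10],[29,9],[32,0]]
[[26,10],[30,9],[32,0]]
[[26,10],[30,9],[32,0],[42,9],[43,0]]
[[7,14],[15,0],[26,10],[30,9],[32,0],[42,9],[43,0]]
[[7,14],[15,0],[26,10],[29,13],[42,9],[43,0]]
[[7,14],[15,1],[26,10],[29,13],[42,9],[43,0]]
[[7,14],[15,4],[21,1],[26,10],[29,13],[42,9],[43,0]]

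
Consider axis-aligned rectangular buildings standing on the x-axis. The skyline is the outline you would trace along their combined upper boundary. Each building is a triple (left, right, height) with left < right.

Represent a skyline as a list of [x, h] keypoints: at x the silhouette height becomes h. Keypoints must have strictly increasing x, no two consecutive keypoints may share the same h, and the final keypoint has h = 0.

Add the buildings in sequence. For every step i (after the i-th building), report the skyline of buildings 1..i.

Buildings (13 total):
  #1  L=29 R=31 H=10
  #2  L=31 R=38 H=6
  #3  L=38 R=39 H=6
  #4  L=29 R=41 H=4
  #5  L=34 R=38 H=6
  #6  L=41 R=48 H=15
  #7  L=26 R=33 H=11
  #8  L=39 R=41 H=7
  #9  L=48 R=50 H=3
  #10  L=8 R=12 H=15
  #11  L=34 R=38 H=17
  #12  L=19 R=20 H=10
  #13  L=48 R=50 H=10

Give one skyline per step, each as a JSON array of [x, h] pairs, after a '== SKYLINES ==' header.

== SKYLINES ==
[[29,10],[31,0]]
[[29,10],[31,6],[38,0]]
[[29,10],[31,6],[39,0]]
[[29,10],[31,6],[39,4],[41,0]]
[[29,10],[31,6],[39,4],[41,0]]
[[29,10],[31,6],[39,4],[41,15],[48,0]]
[[26,11],[33,6],[39,4],[41,15],[48,0]]
[[26,11],[33,6],[39,7],[41,15],[48,0]]
[[26,11],[33,6],[39,7],[41,15],[48,3],[50,0]]
[[8,15],[12,0],[26,11],[33,6],[39,7],[41,15],[48,3],[50,0]]
[[8,15],[12,0],[26,11],[33,6],[34,17],[38,6],[39,7],[41,15],[48,3],[50,0]]
[[8,15],[12,0],[19,10],[20,0],[26,11],[33,6],[34,17],[38,6],[39,7],[41,15],[48,3],[50,0]]
[[8,15],[12,0],[19,10],[20,0],[26,11],[33,6],[34,17],[38,6],[39,7],[41,15],[48,10],[50,0]]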